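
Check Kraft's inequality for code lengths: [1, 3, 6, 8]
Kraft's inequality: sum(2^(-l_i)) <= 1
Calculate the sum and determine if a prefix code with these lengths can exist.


Sum = 2^(-1) + 2^(-3) + 2^(-6) + 2^(-8)
    = 0.5 + 0.125 + 0.015625 + 0.00390625
    = 165/256 = 0.64453125
Since 0.64453125 <= 1, Kraft's inequality IS satisfied.
A prefix code with these lengths CAN exist.

Kraft sum = 0.64453125. Satisfied.


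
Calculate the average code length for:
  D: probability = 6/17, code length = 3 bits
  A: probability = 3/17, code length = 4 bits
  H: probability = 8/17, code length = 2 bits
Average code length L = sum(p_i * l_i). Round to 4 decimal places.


Weighted contributions p_i * l_i:
  D: (6/17) * 3 = 18/17
  A: (3/17) * 4 = 12/17
  H: (8/17) * 2 = 16/17
Sum = (18 + 12 + 16)/17 = 46/17

L = 46/17 = 2.7059 bits/symbol


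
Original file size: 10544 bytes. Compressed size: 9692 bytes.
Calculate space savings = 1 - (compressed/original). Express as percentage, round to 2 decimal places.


ratio = compressed/original = 9692/10544 = 0.919196
savings = 1 - ratio = 1 - 0.919196 = 0.080804
as a percentage: 0.080804 * 100 = 8.08%

Space savings = 1 - 9692/10544 = 8.08%


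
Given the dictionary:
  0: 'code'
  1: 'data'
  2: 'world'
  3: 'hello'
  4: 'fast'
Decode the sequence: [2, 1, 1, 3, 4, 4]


Look up each index in the dictionary:
  2 -> 'world'
  1 -> 'data'
  1 -> 'data'
  3 -> 'hello'
  4 -> 'fast'
  4 -> 'fast'

Decoded: "world data data hello fast fast"


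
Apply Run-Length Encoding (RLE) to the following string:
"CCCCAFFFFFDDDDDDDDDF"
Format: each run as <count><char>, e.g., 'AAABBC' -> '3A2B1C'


Scanning runs left to right:
  i=0: run of 'C' x 4 -> '4C'
  i=4: run of 'A' x 1 -> '1A'
  i=5: run of 'F' x 5 -> '5F'
  i=10: run of 'D' x 9 -> '9D'
  i=19: run of 'F' x 1 -> '1F'

RLE = 4C1A5F9D1F


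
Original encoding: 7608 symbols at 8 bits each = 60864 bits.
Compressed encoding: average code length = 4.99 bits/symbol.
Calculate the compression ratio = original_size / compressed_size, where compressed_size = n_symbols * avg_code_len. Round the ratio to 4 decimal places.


original_size = n_symbols * orig_bits = 7608 * 8 = 60864 bits
compressed_size = n_symbols * avg_code_len = 7608 * 4.99 = 37963.92 bits
ratio = original_size / compressed_size = 60864 / 37963.92 = 1.6032

Compression ratio = 1.6032


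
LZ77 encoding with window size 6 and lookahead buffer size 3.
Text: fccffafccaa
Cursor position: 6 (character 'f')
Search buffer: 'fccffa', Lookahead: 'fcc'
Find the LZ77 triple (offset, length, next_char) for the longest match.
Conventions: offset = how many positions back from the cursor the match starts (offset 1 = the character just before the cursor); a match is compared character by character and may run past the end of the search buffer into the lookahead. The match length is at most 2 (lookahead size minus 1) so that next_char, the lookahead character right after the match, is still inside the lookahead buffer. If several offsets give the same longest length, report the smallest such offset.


Try each offset into the search buffer:
  offset=1 (pos 5, char 'a'): match length 0
  offset=2 (pos 4, char 'f'): match length 1
  offset=3 (pos 3, char 'f'): match length 1
  offset=4 (pos 2, char 'c'): match length 0
  offset=5 (pos 1, char 'c'): match length 0
  offset=6 (pos 0, char 'f'): match length 2
Longest match has length 2 at offset 6.
next_char = character at position 6 + 2 = 8 -> 'c'

Best match: offset=6, length=2 (matching 'fc' starting at position 0)
LZ77 triple: (6, 2, 'c')


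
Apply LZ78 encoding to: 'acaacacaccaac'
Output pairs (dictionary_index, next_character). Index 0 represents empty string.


LZ78 encoding steps:
Dictionary: {0: ''}
Step 1: w='' (idx 0), next='a' -> output (0, 'a'), add 'a' as idx 1
Step 2: w='' (idx 0), next='c' -> output (0, 'c'), add 'c' as idx 2
Step 3: w='a' (idx 1), next='a' -> output (1, 'a'), add 'aa' as idx 3
Step 4: w='c' (idx 2), next='a' -> output (2, 'a'), add 'ca' as idx 4
Step 5: w='ca' (idx 4), next='c' -> output (4, 'c'), add 'cac' as idx 5
Step 6: w='ca' (idx 4), next='a' -> output (4, 'a'), add 'caa' as idx 6
Step 7: w='c' (idx 2), end of input -> output (2, '')


Encoded: [(0, 'a'), (0, 'c'), (1, 'a'), (2, 'a'), (4, 'c'), (4, 'a'), (2, '')]


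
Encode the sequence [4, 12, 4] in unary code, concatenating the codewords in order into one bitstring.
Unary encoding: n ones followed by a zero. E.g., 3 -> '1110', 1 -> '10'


Encode each number as n ones followed by a terminating 0:
  4 -> 11110 (5 bits)
  12 -> 1111111111110 (13 bits)
  4 -> 11110 (5 bits)
Total length = 5 + 13 + 5 = 23 bits.

Unary([4, 12, 4]) = 11110111111111111011110 (23 bits)


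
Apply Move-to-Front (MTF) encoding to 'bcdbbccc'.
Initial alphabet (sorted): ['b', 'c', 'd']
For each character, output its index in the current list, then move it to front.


MTF encoding:
'b': index 0 in ['b', 'c', 'd'] -> ['b', 'c', 'd']
'c': index 1 in ['b', 'c', 'd'] -> ['c', 'b', 'd']
'd': index 2 in ['c', 'b', 'd'] -> ['d', 'c', 'b']
'b': index 2 in ['d', 'c', 'b'] -> ['b', 'd', 'c']
'b': index 0 in ['b', 'd', 'c'] -> ['b', 'd', 'c']
'c': index 2 in ['b', 'd', 'c'] -> ['c', 'b', 'd']
'c': index 0 in ['c', 'b', 'd'] -> ['c', 'b', 'd']
'c': index 0 in ['c', 'b', 'd'] -> ['c', 'b', 'd']


Output: [0, 1, 2, 2, 0, 2, 0, 0]


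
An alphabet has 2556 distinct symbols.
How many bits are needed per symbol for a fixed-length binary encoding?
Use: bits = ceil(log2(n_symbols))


log2(2556) = 11.3197
Bracket: 2^11 = 2048 < 2556 <= 2^12 = 4096
So ceil(log2(2556)) = 12

bits = ceil(log2(2556)) = ceil(11.3197) = 12 bits


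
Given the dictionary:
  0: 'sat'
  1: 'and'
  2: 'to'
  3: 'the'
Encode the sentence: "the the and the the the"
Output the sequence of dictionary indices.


Look up each word in the dictionary:
  'the' -> 3
  'the' -> 3
  'and' -> 1
  'the' -> 3
  'the' -> 3
  'the' -> 3

Encoded: [3, 3, 1, 3, 3, 3]


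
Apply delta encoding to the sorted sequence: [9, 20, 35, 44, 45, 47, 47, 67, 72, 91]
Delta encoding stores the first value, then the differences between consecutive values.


First value: 9
Deltas:
  20 - 9 = 11
  35 - 20 = 15
  44 - 35 = 9
  45 - 44 = 1
  47 - 45 = 2
  47 - 47 = 0
  67 - 47 = 20
  72 - 67 = 5
  91 - 72 = 19


Delta encoded: [9, 11, 15, 9, 1, 2, 0, 20, 5, 19]


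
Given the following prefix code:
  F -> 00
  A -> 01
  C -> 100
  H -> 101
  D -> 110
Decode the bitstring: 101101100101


Decoding step by step:
Bits 101 -> H
Bits 101 -> H
Bits 100 -> C
Bits 101 -> H


Decoded message: HHCH


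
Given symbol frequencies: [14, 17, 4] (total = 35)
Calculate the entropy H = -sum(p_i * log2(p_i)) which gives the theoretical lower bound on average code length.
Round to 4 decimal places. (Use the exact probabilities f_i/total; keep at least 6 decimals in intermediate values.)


Per-symbol terms -p_i * log2(p_i) with p_i = f_i/35:
  p = 14/35 = 0.400000: log2(p) = -1.321928, -p*log2(p) = 0.528771
  p = 17/35 = 0.485714: log2(p) = -1.041820, -p*log2(p) = 0.506027
  p = 4/35 = 0.114286: log2(p) = -3.129283, -p*log2(p) = 0.357632
H = 0.528771 + 0.506027 + 0.357632 = 1.392430

H = 1.3924 bits/symbol


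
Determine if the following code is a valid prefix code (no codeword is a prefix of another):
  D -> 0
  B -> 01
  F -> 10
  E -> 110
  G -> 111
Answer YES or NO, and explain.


Checking each pair (does one codeword prefix another?):
  D='0' vs B='01': prefix -- VIOLATION

NO -- this is NOT a valid prefix code. D (0) is a prefix of B (01).


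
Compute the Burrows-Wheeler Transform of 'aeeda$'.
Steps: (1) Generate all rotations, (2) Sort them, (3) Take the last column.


Rotations (sorted):
  0: $aeeda -> last char: a
  1: a$aeed -> last char: d
  2: aeeda$ -> last char: $
  3: da$aee -> last char: e
  4: eda$ae -> last char: e
  5: eeda$a -> last char: a


BWT = ad$eea


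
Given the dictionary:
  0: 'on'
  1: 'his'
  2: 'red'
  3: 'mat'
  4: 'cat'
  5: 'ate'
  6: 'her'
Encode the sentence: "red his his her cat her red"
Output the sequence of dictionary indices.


Look up each word in the dictionary:
  'red' -> 2
  'his' -> 1
  'his' -> 1
  'her' -> 6
  'cat' -> 4
  'her' -> 6
  'red' -> 2

Encoded: [2, 1, 1, 6, 4, 6, 2]


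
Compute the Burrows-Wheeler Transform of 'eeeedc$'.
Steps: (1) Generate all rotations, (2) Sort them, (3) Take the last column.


Rotations (sorted):
  0: $eeeedc -> last char: c
  1: c$eeeed -> last char: d
  2: dc$eeee -> last char: e
  3: edc$eee -> last char: e
  4: eedc$ee -> last char: e
  5: eeedc$e -> last char: e
  6: eeeedc$ -> last char: $


BWT = cdeeee$


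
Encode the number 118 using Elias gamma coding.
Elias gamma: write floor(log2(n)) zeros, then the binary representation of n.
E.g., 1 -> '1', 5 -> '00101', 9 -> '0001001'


num_bits = floor(log2(118)) + 1 = 7
leading_zeros = num_bits - 1 = 6
binary(118) = 1110110

Elias gamma(118) = '000000' + '1110110' = 0000001110110 (13 bits)


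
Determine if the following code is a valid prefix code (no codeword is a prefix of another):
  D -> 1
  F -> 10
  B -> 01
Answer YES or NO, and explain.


Checking each pair (does one codeword prefix another?):
  D='1' vs F='10': prefix -- VIOLATION

NO -- this is NOT a valid prefix code. D (1) is a prefix of F (10).


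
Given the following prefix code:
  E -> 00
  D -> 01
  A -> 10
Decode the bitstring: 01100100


Decoding step by step:
Bits 01 -> D
Bits 10 -> A
Bits 01 -> D
Bits 00 -> E


Decoded message: DADE


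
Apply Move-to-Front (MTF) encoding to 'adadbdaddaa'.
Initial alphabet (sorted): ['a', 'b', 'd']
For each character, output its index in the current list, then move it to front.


MTF encoding:
'a': index 0 in ['a', 'b', 'd'] -> ['a', 'b', 'd']
'd': index 2 in ['a', 'b', 'd'] -> ['d', 'a', 'b']
'a': index 1 in ['d', 'a', 'b'] -> ['a', 'd', 'b']
'd': index 1 in ['a', 'd', 'b'] -> ['d', 'a', 'b']
'b': index 2 in ['d', 'a', 'b'] -> ['b', 'd', 'a']
'd': index 1 in ['b', 'd', 'a'] -> ['d', 'b', 'a']
'a': index 2 in ['d', 'b', 'a'] -> ['a', 'd', 'b']
'd': index 1 in ['a', 'd', 'b'] -> ['d', 'a', 'b']
'd': index 0 in ['d', 'a', 'b'] -> ['d', 'a', 'b']
'a': index 1 in ['d', 'a', 'b'] -> ['a', 'd', 'b']
'a': index 0 in ['a', 'd', 'b'] -> ['a', 'd', 'b']


Output: [0, 2, 1, 1, 2, 1, 2, 1, 0, 1, 0]


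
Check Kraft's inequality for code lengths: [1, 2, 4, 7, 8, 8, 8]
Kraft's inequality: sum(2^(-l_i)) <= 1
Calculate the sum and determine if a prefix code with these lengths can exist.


Sum = 2^(-1) + 2^(-2) + 2^(-4) + 2^(-7) + 2^(-8) + 2^(-8) + 2^(-8)
    = 0.5 + 0.25 + 0.0625 + 0.0078125 + 0.00390625 + 0.00390625 + 0.00390625
    = 213/256 = 0.83203125
Since 0.83203125 <= 1, Kraft's inequality IS satisfied.
A prefix code with these lengths CAN exist.

Kraft sum = 0.83203125. Satisfied.


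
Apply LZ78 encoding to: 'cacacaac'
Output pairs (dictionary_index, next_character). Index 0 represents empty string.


LZ78 encoding steps:
Dictionary: {0: ''}
Step 1: w='' (idx 0), next='c' -> output (0, 'c'), add 'c' as idx 1
Step 2: w='' (idx 0), next='a' -> output (0, 'a'), add 'a' as idx 2
Step 3: w='c' (idx 1), next='a' -> output (1, 'a'), add 'ca' as idx 3
Step 4: w='ca' (idx 3), next='a' -> output (3, 'a'), add 'caa' as idx 4
Step 5: w='c' (idx 1), end of input -> output (1, '')


Encoded: [(0, 'c'), (0, 'a'), (1, 'a'), (3, 'a'), (1, '')]


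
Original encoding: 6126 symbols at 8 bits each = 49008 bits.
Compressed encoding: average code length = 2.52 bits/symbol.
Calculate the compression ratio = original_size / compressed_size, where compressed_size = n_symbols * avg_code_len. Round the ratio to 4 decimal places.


original_size = n_symbols * orig_bits = 6126 * 8 = 49008 bits
compressed_size = n_symbols * avg_code_len = 6126 * 2.52 = 15437.52 bits
ratio = original_size / compressed_size = 49008 / 15437.52 = 3.1746

Compression ratio = 3.1746


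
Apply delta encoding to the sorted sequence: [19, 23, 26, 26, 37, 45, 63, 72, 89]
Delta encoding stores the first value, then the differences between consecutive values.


First value: 19
Deltas:
  23 - 19 = 4
  26 - 23 = 3
  26 - 26 = 0
  37 - 26 = 11
  45 - 37 = 8
  63 - 45 = 18
  72 - 63 = 9
  89 - 72 = 17


Delta encoded: [19, 4, 3, 0, 11, 8, 18, 9, 17]


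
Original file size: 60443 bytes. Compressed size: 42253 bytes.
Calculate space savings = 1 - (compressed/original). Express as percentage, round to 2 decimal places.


ratio = compressed/original = 42253/60443 = 0.699055
savings = 1 - ratio = 1 - 0.699055 = 0.300945
as a percentage: 0.300945 * 100 = 30.09%

Space savings = 1 - 42253/60443 = 30.09%


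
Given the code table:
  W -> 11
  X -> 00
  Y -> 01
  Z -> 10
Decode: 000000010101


Decoding:
00 -> X
00 -> X
00 -> X
01 -> Y
01 -> Y
01 -> Y


Result: XXXYYY


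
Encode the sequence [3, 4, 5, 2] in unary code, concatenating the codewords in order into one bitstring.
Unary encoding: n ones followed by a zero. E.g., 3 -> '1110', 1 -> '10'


Encode each number as n ones followed by a terminating 0:
  3 -> 1110 (4 bits)
  4 -> 11110 (5 bits)
  5 -> 111110 (6 bits)
  2 -> 110 (3 bits)
Total length = 4 + 5 + 6 + 3 = 18 bits.

Unary([3, 4, 5, 2]) = 111011110111110110 (18 bits)


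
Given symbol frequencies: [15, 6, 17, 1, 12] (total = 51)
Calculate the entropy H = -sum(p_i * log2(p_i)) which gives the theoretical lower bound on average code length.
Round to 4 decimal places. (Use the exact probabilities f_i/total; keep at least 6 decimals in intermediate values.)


Per-symbol terms -p_i * log2(p_i) with p_i = f_i/51:
  p = 15/51 = 0.294118: log2(p) = -1.765535, -p*log2(p) = 0.519275
  p = 6/51 = 0.117647: log2(p) = -3.087463, -p*log2(p) = 0.363231
  p = 17/51 = 0.333333: log2(p) = -1.584963, -p*log2(p) = 0.528321
  p = 1/51 = 0.019608: log2(p) = -5.672425, -p*log2(p) = 0.111224
  p = 12/51 = 0.235294: log2(p) = -2.087463, -p*log2(p) = 0.491168
H = 0.519275 + 0.363231 + 0.528321 + 0.111224 + 0.491168 = 2.013219

H = 2.0132 bits/symbol


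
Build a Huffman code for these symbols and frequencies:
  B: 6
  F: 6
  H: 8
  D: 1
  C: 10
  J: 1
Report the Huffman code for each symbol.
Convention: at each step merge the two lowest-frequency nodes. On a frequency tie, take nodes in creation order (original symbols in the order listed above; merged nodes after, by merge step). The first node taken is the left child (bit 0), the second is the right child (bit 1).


Huffman tree construction:
Step 1: Merge D(1) + J(1) = 2
Step 2: Merge (D+J)(2) + B(6) = 8
Step 3: Merge F(6) + H(8) = 14
Step 4: Merge ((D+J)+B)(8) + C(10) = 18
Step 5: Merge (F+H)(14) + (((D+J)+B)+C)(18) = 32
Read each symbol's code off the tree from the root (left child = 0, right child = 1).

Codes:
  B: 101 (length 3)
  F: 00 (length 2)
  H: 01 (length 2)
  D: 1000 (length 4)
  C: 11 (length 2)
  J: 1001 (length 4)
Average code length: 74/32 = 2.3125 bits/symbol


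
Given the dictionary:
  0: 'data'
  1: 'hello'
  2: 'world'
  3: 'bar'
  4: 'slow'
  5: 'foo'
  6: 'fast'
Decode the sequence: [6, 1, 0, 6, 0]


Look up each index in the dictionary:
  6 -> 'fast'
  1 -> 'hello'
  0 -> 'data'
  6 -> 'fast'
  0 -> 'data'

Decoded: "fast hello data fast data"


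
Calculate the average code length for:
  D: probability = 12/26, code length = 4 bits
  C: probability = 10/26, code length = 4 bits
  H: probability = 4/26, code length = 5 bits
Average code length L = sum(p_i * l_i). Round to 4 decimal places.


Weighted contributions p_i * l_i:
  D: (12/26) * 4 = 48/26
  C: (10/26) * 4 = 40/26
  H: (4/26) * 5 = 20/26
Sum = (48 + 40 + 20)/26 = 108/26

L = 108/26 = 4.1538 bits/symbol


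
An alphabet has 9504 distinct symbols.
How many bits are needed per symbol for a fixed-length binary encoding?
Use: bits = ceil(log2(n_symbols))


log2(9504) = 13.2143
Bracket: 2^13 = 8192 < 9504 <= 2^14 = 16384
So ceil(log2(9504)) = 14

bits = ceil(log2(9504)) = ceil(13.2143) = 14 bits


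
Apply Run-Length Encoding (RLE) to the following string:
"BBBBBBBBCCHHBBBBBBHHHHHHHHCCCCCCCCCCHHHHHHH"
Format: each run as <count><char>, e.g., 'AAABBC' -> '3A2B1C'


Scanning runs left to right:
  i=0: run of 'B' x 8 -> '8B'
  i=8: run of 'C' x 2 -> '2C'
  i=10: run of 'H' x 2 -> '2H'
  i=12: run of 'B' x 6 -> '6B'
  i=18: run of 'H' x 8 -> '8H'
  i=26: run of 'C' x 10 -> '10C'
  i=36: run of 'H' x 7 -> '7H'

RLE = 8B2C2H6B8H10C7H


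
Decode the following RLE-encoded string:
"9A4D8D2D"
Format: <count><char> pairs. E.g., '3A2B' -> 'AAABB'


Expanding each <count><char> pair:
  9A -> 'AAAAAAAAA'
  4D -> 'DDDD'
  8D -> 'DDDDDDDD'
  2D -> 'DD'

Decoded = AAAAAAAAADDDDDDDDDDDDDD


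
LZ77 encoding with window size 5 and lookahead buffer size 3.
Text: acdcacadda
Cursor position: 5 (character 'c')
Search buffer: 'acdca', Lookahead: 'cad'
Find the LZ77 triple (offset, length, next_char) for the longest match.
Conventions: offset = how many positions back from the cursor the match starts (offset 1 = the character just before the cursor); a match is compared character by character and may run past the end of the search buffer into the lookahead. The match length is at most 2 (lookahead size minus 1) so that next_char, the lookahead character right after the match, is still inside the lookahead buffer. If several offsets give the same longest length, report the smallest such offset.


Try each offset into the search buffer:
  offset=1 (pos 4, char 'a'): match length 0
  offset=2 (pos 3, char 'c'): match length 2
  offset=3 (pos 2, char 'd'): match length 0
  offset=4 (pos 1, char 'c'): match length 1
  offset=5 (pos 0, char 'a'): match length 0
Longest match has length 2 at offset 2.
next_char = character at position 5 + 2 = 7 -> 'd'

Best match: offset=2, length=2 (matching 'ca' starting at position 3)
LZ77 triple: (2, 2, 'd')


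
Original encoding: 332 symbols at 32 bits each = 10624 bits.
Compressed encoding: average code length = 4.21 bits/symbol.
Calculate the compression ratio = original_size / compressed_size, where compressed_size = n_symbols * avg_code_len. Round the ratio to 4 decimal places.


original_size = n_symbols * orig_bits = 332 * 32 = 10624 bits
compressed_size = n_symbols * avg_code_len = 332 * 4.21 = 1397.72 bits
ratio = original_size / compressed_size = 10624 / 1397.72 = 7.601

Compression ratio = 7.601


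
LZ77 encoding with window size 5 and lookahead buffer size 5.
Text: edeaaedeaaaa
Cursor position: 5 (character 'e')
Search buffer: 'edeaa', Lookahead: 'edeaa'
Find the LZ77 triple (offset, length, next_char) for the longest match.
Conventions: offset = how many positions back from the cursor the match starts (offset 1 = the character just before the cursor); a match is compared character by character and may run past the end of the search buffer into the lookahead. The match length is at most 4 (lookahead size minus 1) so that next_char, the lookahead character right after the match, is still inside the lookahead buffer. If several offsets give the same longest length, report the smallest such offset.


Try each offset into the search buffer:
  offset=1 (pos 4, char 'a'): match length 0
  offset=2 (pos 3, char 'a'): match length 0
  offset=3 (pos 2, char 'e'): match length 1
  offset=4 (pos 1, char 'd'): match length 0
  offset=5 (pos 0, char 'e'): match length 4
Longest match has length 4 at offset 5.
next_char = character at position 5 + 4 = 9 -> 'a'

Best match: offset=5, length=4 (matching 'edea' starting at position 0)
LZ77 triple: (5, 4, 'a')


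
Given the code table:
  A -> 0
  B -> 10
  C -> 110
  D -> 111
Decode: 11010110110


Decoding:
110 -> C
10 -> B
110 -> C
110 -> C


Result: CBCC


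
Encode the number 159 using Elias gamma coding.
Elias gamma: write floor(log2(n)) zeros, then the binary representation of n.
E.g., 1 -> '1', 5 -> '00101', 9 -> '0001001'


num_bits = floor(log2(159)) + 1 = 8
leading_zeros = num_bits - 1 = 7
binary(159) = 10011111

Elias gamma(159) = '0000000' + '10011111' = 000000010011111 (15 bits)


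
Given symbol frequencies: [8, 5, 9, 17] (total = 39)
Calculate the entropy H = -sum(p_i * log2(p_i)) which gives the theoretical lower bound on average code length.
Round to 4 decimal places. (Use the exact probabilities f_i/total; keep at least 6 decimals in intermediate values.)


Per-symbol terms -p_i * log2(p_i) with p_i = f_i/39:
  p = 8/39 = 0.205128: log2(p) = -2.285402, -p*log2(p) = 0.468800
  p = 5/39 = 0.128205: log2(p) = -2.963474, -p*log2(p) = 0.379933
  p = 9/39 = 0.230769: log2(p) = -2.115477, -p*log2(p) = 0.488187
  p = 17/39 = 0.435897: log2(p) = -1.197939, -p*log2(p) = 0.522179
H = 0.468800 + 0.379933 + 0.488187 + 0.522179 = 1.859099

H = 1.8591 bits/symbol


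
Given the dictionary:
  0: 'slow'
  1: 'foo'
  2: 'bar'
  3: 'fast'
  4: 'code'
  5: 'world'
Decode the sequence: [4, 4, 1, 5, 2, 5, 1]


Look up each index in the dictionary:
  4 -> 'code'
  4 -> 'code'
  1 -> 'foo'
  5 -> 'world'
  2 -> 'bar'
  5 -> 'world'
  1 -> 'foo'

Decoded: "code code foo world bar world foo"


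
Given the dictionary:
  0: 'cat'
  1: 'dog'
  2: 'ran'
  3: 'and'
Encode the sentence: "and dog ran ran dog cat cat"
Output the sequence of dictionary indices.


Look up each word in the dictionary:
  'and' -> 3
  'dog' -> 1
  'ran' -> 2
  'ran' -> 2
  'dog' -> 1
  'cat' -> 0
  'cat' -> 0

Encoded: [3, 1, 2, 2, 1, 0, 0]


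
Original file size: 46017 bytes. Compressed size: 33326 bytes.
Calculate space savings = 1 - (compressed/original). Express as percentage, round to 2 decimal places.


ratio = compressed/original = 33326/46017 = 0.724211
savings = 1 - ratio = 1 - 0.724211 = 0.275789
as a percentage: 0.275789 * 100 = 27.58%

Space savings = 1 - 33326/46017 = 27.58%


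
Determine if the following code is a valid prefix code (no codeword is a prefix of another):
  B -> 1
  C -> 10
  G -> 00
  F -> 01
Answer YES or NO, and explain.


Checking each pair (does one codeword prefix another?):
  B='1' vs C='10': prefix -- VIOLATION

NO -- this is NOT a valid prefix code. B (1) is a prefix of C (10).


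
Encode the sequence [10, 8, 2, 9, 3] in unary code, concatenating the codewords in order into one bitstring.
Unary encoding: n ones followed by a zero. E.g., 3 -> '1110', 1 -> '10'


Encode each number as n ones followed by a terminating 0:
  10 -> 11111111110 (11 bits)
  8 -> 111111110 (9 bits)
  2 -> 110 (3 bits)
  9 -> 1111111110 (10 bits)
  3 -> 1110 (4 bits)
Total length = 11 + 9 + 3 + 10 + 4 = 37 bits.

Unary([10, 8, 2, 9, 3]) = 1111111111011111111011011111111101110 (37 bits)


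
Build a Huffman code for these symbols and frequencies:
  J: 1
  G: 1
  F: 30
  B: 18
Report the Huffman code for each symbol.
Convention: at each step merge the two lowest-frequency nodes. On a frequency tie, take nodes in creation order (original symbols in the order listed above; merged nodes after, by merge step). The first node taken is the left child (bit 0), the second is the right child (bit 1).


Huffman tree construction:
Step 1: Merge J(1) + G(1) = 2
Step 2: Merge (J+G)(2) + B(18) = 20
Step 3: Merge ((J+G)+B)(20) + F(30) = 50
Read each symbol's code off the tree from the root (left child = 0, right child = 1).

Codes:
  J: 000 (length 3)
  G: 001 (length 3)
  F: 1 (length 1)
  B: 01 (length 2)
Average code length: 72/50 = 1.4400 bits/symbol


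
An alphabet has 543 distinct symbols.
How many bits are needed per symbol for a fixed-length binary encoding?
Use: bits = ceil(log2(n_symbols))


log2(543) = 9.0848
Bracket: 2^9 = 512 < 543 <= 2^10 = 1024
So ceil(log2(543)) = 10

bits = ceil(log2(543)) = ceil(9.0848) = 10 bits


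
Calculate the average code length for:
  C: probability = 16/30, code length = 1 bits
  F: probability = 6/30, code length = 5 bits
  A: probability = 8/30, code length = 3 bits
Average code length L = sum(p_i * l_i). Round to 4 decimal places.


Weighted contributions p_i * l_i:
  C: (16/30) * 1 = 16/30
  F: (6/30) * 5 = 30/30
  A: (8/30) * 3 = 24/30
Sum = (16 + 30 + 24)/30 = 70/30

L = 70/30 = 2.3333 bits/symbol


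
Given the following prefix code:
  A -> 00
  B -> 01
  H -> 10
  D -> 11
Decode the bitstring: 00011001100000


Decoding step by step:
Bits 00 -> A
Bits 01 -> B
Bits 10 -> H
Bits 01 -> B
Bits 10 -> H
Bits 00 -> A
Bits 00 -> A


Decoded message: ABHBHAA


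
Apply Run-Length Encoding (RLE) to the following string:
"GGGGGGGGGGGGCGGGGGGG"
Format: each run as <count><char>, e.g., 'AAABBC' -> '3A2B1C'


Scanning runs left to right:
  i=0: run of 'G' x 12 -> '12G'
  i=12: run of 'C' x 1 -> '1C'
  i=13: run of 'G' x 7 -> '7G'

RLE = 12G1C7G


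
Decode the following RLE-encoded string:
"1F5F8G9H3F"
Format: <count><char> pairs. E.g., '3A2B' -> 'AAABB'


Expanding each <count><char> pair:
  1F -> 'F'
  5F -> 'FFFFF'
  8G -> 'GGGGGGGG'
  9H -> 'HHHHHHHHH'
  3F -> 'FFF'

Decoded = FFFFFFGGGGGGGGHHHHHHHHHFFF


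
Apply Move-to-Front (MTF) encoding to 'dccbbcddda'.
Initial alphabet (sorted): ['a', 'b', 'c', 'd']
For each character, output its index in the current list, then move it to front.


MTF encoding:
'd': index 3 in ['a', 'b', 'c', 'd'] -> ['d', 'a', 'b', 'c']
'c': index 3 in ['d', 'a', 'b', 'c'] -> ['c', 'd', 'a', 'b']
'c': index 0 in ['c', 'd', 'a', 'b'] -> ['c', 'd', 'a', 'b']
'b': index 3 in ['c', 'd', 'a', 'b'] -> ['b', 'c', 'd', 'a']
'b': index 0 in ['b', 'c', 'd', 'a'] -> ['b', 'c', 'd', 'a']
'c': index 1 in ['b', 'c', 'd', 'a'] -> ['c', 'b', 'd', 'a']
'd': index 2 in ['c', 'b', 'd', 'a'] -> ['d', 'c', 'b', 'a']
'd': index 0 in ['d', 'c', 'b', 'a'] -> ['d', 'c', 'b', 'a']
'd': index 0 in ['d', 'c', 'b', 'a'] -> ['d', 'c', 'b', 'a']
'a': index 3 in ['d', 'c', 'b', 'a'] -> ['a', 'd', 'c', 'b']


Output: [3, 3, 0, 3, 0, 1, 2, 0, 0, 3]


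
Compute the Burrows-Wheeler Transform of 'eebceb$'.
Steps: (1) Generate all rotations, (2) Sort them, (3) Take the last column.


Rotations (sorted):
  0: $eebceb -> last char: b
  1: b$eebce -> last char: e
  2: bceb$ee -> last char: e
  3: ceb$eeb -> last char: b
  4: eb$eebc -> last char: c
  5: ebceb$e -> last char: e
  6: eebceb$ -> last char: $


BWT = beebce$


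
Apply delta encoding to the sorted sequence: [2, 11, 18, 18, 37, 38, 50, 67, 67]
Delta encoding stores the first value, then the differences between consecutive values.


First value: 2
Deltas:
  11 - 2 = 9
  18 - 11 = 7
  18 - 18 = 0
  37 - 18 = 19
  38 - 37 = 1
  50 - 38 = 12
  67 - 50 = 17
  67 - 67 = 0


Delta encoded: [2, 9, 7, 0, 19, 1, 12, 17, 0]


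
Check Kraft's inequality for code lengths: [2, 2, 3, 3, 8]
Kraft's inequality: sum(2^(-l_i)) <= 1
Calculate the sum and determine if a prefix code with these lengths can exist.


Sum = 2^(-2) + 2^(-2) + 2^(-3) + 2^(-3) + 2^(-8)
    = 0.25 + 0.25 + 0.125 + 0.125 + 0.00390625
    = 193/256 = 0.75390625
Since 0.75390625 <= 1, Kraft's inequality IS satisfied.
A prefix code with these lengths CAN exist.

Kraft sum = 0.75390625. Satisfied.


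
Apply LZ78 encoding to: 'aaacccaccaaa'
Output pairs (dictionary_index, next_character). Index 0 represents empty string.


LZ78 encoding steps:
Dictionary: {0: ''}
Step 1: w='' (idx 0), next='a' -> output (0, 'a'), add 'a' as idx 1
Step 2: w='a' (idx 1), next='a' -> output (1, 'a'), add 'aa' as idx 2
Step 3: w='' (idx 0), next='c' -> output (0, 'c'), add 'c' as idx 3
Step 4: w='c' (idx 3), next='c' -> output (3, 'c'), add 'cc' as idx 4
Step 5: w='a' (idx 1), next='c' -> output (1, 'c'), add 'ac' as idx 5
Step 6: w='c' (idx 3), next='a' -> output (3, 'a'), add 'ca' as idx 6
Step 7: w='aa' (idx 2), end of input -> output (2, '')


Encoded: [(0, 'a'), (1, 'a'), (0, 'c'), (3, 'c'), (1, 'c'), (3, 'a'), (2, '')]


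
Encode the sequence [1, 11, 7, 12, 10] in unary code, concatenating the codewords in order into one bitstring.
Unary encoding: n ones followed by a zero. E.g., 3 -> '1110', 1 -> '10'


Encode each number as n ones followed by a terminating 0:
  1 -> 10 (2 bits)
  11 -> 111111111110 (12 bits)
  7 -> 11111110 (8 bits)
  12 -> 1111111111110 (13 bits)
  10 -> 11111111110 (11 bits)
Total length = 2 + 12 + 8 + 13 + 11 = 46 bits.

Unary([1, 11, 7, 12, 10]) = 1011111111111011111110111111111111011111111110 (46 bits)


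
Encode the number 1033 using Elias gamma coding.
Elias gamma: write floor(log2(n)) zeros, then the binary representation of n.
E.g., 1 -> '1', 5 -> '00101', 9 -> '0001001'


num_bits = floor(log2(1033)) + 1 = 11
leading_zeros = num_bits - 1 = 10
binary(1033) = 10000001001

Elias gamma(1033) = '0000000000' + '10000001001' = 000000000010000001001 (21 bits)


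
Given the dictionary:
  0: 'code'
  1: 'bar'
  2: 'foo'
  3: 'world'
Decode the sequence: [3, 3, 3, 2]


Look up each index in the dictionary:
  3 -> 'world'
  3 -> 'world'
  3 -> 'world'
  2 -> 'foo'

Decoded: "world world world foo"


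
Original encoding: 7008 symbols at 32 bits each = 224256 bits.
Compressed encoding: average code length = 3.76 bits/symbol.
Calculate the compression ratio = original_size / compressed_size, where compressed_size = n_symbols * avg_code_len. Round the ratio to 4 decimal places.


original_size = n_symbols * orig_bits = 7008 * 32 = 224256 bits
compressed_size = n_symbols * avg_code_len = 7008 * 3.76 = 26350.08 bits
ratio = original_size / compressed_size = 224256 / 26350.08 = 8.5106

Compression ratio = 8.5106


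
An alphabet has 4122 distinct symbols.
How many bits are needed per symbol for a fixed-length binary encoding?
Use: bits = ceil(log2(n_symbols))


log2(4122) = 12.0091
Bracket: 2^12 = 4096 < 4122 <= 2^13 = 8192
So ceil(log2(4122)) = 13

bits = ceil(log2(4122)) = ceil(12.0091) = 13 bits


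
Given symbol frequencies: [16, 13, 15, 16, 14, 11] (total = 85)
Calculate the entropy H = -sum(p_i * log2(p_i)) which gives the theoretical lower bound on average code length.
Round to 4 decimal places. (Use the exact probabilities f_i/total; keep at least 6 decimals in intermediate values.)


Per-symbol terms -p_i * log2(p_i) with p_i = f_i/85:
  p = 16/85 = 0.188235: log2(p) = -2.409391, -p*log2(p) = 0.453532
  p = 13/85 = 0.152941: log2(p) = -2.708951, -p*log2(p) = 0.414310
  p = 15/85 = 0.176471: log2(p) = -2.502500, -p*log2(p) = 0.441618
  p = 16/85 = 0.188235: log2(p) = -2.409391, -p*log2(p) = 0.453532
  p = 14/85 = 0.164706: log2(p) = -2.602036, -p*log2(p) = 0.428571
  p = 11/85 = 0.129412: log2(p) = -2.949959, -p*log2(p) = 0.381759
H = 0.453532 + 0.414310 + 0.441618 + 0.453532 + 0.428571 + 0.381759 = 2.573322

H = 2.5733 bits/symbol


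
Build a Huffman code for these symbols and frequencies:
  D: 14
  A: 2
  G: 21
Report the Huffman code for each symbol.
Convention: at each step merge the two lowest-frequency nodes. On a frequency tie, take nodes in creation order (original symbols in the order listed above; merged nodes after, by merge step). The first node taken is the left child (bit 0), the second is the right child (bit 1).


Huffman tree construction:
Step 1: Merge A(2) + D(14) = 16
Step 2: Merge (A+D)(16) + G(21) = 37
Read each symbol's code off the tree from the root (left child = 0, right child = 1).

Codes:
  D: 01 (length 2)
  A: 00 (length 2)
  G: 1 (length 1)
Average code length: 53/37 = 1.4324 bits/symbol


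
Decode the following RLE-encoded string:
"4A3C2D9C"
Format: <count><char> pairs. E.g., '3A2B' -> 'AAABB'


Expanding each <count><char> pair:
  4A -> 'AAAA'
  3C -> 'CCC'
  2D -> 'DD'
  9C -> 'CCCCCCCCC'

Decoded = AAAACCCDDCCCCCCCCC


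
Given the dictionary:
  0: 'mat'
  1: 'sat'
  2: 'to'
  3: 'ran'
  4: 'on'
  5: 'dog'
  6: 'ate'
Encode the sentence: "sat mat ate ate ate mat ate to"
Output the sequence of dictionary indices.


Look up each word in the dictionary:
  'sat' -> 1
  'mat' -> 0
  'ate' -> 6
  'ate' -> 6
  'ate' -> 6
  'mat' -> 0
  'ate' -> 6
  'to' -> 2

Encoded: [1, 0, 6, 6, 6, 0, 6, 2]


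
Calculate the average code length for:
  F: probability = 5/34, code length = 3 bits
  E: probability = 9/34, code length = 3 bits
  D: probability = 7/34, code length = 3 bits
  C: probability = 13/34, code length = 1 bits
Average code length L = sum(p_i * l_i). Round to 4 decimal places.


Weighted contributions p_i * l_i:
  F: (5/34) * 3 = 15/34
  E: (9/34) * 3 = 27/34
  D: (7/34) * 3 = 21/34
  C: (13/34) * 1 = 13/34
Sum = (15 + 27 + 21 + 13)/34 = 76/34

L = 76/34 = 2.2353 bits/symbol


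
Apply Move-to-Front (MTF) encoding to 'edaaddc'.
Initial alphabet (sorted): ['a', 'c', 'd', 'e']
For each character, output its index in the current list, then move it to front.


MTF encoding:
'e': index 3 in ['a', 'c', 'd', 'e'] -> ['e', 'a', 'c', 'd']
'd': index 3 in ['e', 'a', 'c', 'd'] -> ['d', 'e', 'a', 'c']
'a': index 2 in ['d', 'e', 'a', 'c'] -> ['a', 'd', 'e', 'c']
'a': index 0 in ['a', 'd', 'e', 'c'] -> ['a', 'd', 'e', 'c']
'd': index 1 in ['a', 'd', 'e', 'c'] -> ['d', 'a', 'e', 'c']
'd': index 0 in ['d', 'a', 'e', 'c'] -> ['d', 'a', 'e', 'c']
'c': index 3 in ['d', 'a', 'e', 'c'] -> ['c', 'd', 'a', 'e']


Output: [3, 3, 2, 0, 1, 0, 3]


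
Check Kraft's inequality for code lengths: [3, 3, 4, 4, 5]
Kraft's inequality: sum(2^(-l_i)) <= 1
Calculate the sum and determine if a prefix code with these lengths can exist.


Sum = 2^(-3) + 2^(-3) + 2^(-4) + 2^(-4) + 2^(-5)
    = 0.125 + 0.125 + 0.0625 + 0.0625 + 0.03125
    = 13/32 = 0.40625
Since 0.40625 <= 1, Kraft's inequality IS satisfied.
A prefix code with these lengths CAN exist.

Kraft sum = 0.40625. Satisfied.


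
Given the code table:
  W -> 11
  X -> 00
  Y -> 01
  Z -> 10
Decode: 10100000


Decoding:
10 -> Z
10 -> Z
00 -> X
00 -> X


Result: ZZXX


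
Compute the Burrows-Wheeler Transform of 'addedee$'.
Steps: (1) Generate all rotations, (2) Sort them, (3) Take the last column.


Rotations (sorted):
  0: $addedee -> last char: e
  1: addedee$ -> last char: $
  2: ddedee$a -> last char: a
  3: dedee$ad -> last char: d
  4: dee$adde -> last char: e
  5: e$addede -> last char: e
  6: edee$add -> last char: d
  7: ee$added -> last char: d


BWT = e$adeedd


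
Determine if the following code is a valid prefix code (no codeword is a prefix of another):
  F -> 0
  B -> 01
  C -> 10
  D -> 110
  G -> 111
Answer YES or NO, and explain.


Checking each pair (does one codeword prefix another?):
  F='0' vs B='01': prefix -- VIOLATION

NO -- this is NOT a valid prefix code. F (0) is a prefix of B (01).


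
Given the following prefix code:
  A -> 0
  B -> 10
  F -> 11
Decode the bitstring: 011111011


Decoding step by step:
Bits 0 -> A
Bits 11 -> F
Bits 11 -> F
Bits 10 -> B
Bits 11 -> F


Decoded message: AFFBF


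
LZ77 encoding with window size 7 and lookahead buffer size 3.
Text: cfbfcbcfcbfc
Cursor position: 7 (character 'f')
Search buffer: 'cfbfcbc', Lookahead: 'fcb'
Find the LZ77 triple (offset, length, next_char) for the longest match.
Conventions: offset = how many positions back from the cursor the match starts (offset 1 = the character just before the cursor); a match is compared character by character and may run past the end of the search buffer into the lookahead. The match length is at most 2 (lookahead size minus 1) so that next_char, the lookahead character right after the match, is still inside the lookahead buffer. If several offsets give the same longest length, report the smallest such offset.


Try each offset into the search buffer:
  offset=1 (pos 6, char 'c'): match length 0
  offset=2 (pos 5, char 'b'): match length 0
  offset=3 (pos 4, char 'c'): match length 0
  offset=4 (pos 3, char 'f'): match length 2
  offset=5 (pos 2, char 'b'): match length 0
  offset=6 (pos 1, char 'f'): match length 1
  offset=7 (pos 0, char 'c'): match length 0
Longest match has length 2 at offset 4.
next_char = character at position 7 + 2 = 9 -> 'b'

Best match: offset=4, length=2 (matching 'fc' starting at position 3)
LZ77 triple: (4, 2, 'b')


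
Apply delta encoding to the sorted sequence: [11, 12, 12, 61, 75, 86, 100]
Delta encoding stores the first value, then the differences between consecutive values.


First value: 11
Deltas:
  12 - 11 = 1
  12 - 12 = 0
  61 - 12 = 49
  75 - 61 = 14
  86 - 75 = 11
  100 - 86 = 14


Delta encoded: [11, 1, 0, 49, 14, 11, 14]


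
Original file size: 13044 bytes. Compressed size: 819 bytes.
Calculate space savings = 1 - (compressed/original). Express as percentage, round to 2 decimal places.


ratio = compressed/original = 819/13044 = 0.062787
savings = 1 - ratio = 1 - 0.062787 = 0.937213
as a percentage: 0.937213 * 100 = 93.72%

Space savings = 1 - 819/13044 = 93.72%


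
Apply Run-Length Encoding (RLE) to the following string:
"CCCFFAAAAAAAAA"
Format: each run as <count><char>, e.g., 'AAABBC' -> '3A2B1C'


Scanning runs left to right:
  i=0: run of 'C' x 3 -> '3C'
  i=3: run of 'F' x 2 -> '2F'
  i=5: run of 'A' x 9 -> '9A'

RLE = 3C2F9A


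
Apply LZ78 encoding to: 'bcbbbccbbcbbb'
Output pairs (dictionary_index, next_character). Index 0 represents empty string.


LZ78 encoding steps:
Dictionary: {0: ''}
Step 1: w='' (idx 0), next='b' -> output (0, 'b'), add 'b' as idx 1
Step 2: w='' (idx 0), next='c' -> output (0, 'c'), add 'c' as idx 2
Step 3: w='b' (idx 1), next='b' -> output (1, 'b'), add 'bb' as idx 3
Step 4: w='b' (idx 1), next='c' -> output (1, 'c'), add 'bc' as idx 4
Step 5: w='c' (idx 2), next='b' -> output (2, 'b'), add 'cb' as idx 5
Step 6: w='bc' (idx 4), next='b' -> output (4, 'b'), add 'bcb' as idx 6
Step 7: w='bb' (idx 3), end of input -> output (3, '')


Encoded: [(0, 'b'), (0, 'c'), (1, 'b'), (1, 'c'), (2, 'b'), (4, 'b'), (3, '')]


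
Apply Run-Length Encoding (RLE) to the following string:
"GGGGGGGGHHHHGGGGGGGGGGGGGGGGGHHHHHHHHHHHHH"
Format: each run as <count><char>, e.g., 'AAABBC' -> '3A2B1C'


Scanning runs left to right:
  i=0: run of 'G' x 8 -> '8G'
  i=8: run of 'H' x 4 -> '4H'
  i=12: run of 'G' x 17 -> '17G'
  i=29: run of 'H' x 13 -> '13H'

RLE = 8G4H17G13H


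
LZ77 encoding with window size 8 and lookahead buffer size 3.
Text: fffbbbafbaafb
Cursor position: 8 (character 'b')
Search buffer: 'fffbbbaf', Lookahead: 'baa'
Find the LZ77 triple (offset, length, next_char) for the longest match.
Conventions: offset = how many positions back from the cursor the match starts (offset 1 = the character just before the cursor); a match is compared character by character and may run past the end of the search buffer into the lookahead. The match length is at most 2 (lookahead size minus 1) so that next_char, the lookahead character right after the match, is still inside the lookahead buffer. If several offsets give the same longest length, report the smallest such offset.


Try each offset into the search buffer:
  offset=1 (pos 7, char 'f'): match length 0
  offset=2 (pos 6, char 'a'): match length 0
  offset=3 (pos 5, char 'b'): match length 2
  offset=4 (pos 4, char 'b'): match length 1
  offset=5 (pos 3, char 'b'): match length 1
  offset=6 (pos 2, char 'f'): match length 0
  offset=7 (pos 1, char 'f'): match length 0
  offset=8 (pos 0, char 'f'): match length 0
Longest match has length 2 at offset 3.
next_char = character at position 8 + 2 = 10 -> 'a'

Best match: offset=3, length=2 (matching 'ba' starting at position 5)
LZ77 triple: (3, 2, 'a')


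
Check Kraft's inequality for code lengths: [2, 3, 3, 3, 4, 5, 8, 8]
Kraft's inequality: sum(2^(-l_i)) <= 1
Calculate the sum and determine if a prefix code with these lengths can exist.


Sum = 2^(-2) + 2^(-3) + 2^(-3) + 2^(-3) + 2^(-4) + 2^(-5) + 2^(-8) + 2^(-8)
    = 0.25 + 0.125 + 0.125 + 0.125 + 0.0625 + 0.03125 + 0.00390625 + 0.00390625
    = 186/256 = 0.7265625
Since 0.7265625 <= 1, Kraft's inequality IS satisfied.
A prefix code with these lengths CAN exist.

Kraft sum = 0.7265625. Satisfied.


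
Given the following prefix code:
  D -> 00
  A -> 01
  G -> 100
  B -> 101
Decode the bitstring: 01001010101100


Decoding step by step:
Bits 01 -> A
Bits 00 -> D
Bits 101 -> B
Bits 01 -> A
Bits 01 -> A
Bits 100 -> G


Decoded message: ADBAAG


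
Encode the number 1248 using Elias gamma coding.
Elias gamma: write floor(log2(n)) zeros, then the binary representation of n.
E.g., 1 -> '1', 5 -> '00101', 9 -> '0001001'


num_bits = floor(log2(1248)) + 1 = 11
leading_zeros = num_bits - 1 = 10
binary(1248) = 10011100000

Elias gamma(1248) = '0000000000' + '10011100000' = 000000000010011100000 (21 bits)
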